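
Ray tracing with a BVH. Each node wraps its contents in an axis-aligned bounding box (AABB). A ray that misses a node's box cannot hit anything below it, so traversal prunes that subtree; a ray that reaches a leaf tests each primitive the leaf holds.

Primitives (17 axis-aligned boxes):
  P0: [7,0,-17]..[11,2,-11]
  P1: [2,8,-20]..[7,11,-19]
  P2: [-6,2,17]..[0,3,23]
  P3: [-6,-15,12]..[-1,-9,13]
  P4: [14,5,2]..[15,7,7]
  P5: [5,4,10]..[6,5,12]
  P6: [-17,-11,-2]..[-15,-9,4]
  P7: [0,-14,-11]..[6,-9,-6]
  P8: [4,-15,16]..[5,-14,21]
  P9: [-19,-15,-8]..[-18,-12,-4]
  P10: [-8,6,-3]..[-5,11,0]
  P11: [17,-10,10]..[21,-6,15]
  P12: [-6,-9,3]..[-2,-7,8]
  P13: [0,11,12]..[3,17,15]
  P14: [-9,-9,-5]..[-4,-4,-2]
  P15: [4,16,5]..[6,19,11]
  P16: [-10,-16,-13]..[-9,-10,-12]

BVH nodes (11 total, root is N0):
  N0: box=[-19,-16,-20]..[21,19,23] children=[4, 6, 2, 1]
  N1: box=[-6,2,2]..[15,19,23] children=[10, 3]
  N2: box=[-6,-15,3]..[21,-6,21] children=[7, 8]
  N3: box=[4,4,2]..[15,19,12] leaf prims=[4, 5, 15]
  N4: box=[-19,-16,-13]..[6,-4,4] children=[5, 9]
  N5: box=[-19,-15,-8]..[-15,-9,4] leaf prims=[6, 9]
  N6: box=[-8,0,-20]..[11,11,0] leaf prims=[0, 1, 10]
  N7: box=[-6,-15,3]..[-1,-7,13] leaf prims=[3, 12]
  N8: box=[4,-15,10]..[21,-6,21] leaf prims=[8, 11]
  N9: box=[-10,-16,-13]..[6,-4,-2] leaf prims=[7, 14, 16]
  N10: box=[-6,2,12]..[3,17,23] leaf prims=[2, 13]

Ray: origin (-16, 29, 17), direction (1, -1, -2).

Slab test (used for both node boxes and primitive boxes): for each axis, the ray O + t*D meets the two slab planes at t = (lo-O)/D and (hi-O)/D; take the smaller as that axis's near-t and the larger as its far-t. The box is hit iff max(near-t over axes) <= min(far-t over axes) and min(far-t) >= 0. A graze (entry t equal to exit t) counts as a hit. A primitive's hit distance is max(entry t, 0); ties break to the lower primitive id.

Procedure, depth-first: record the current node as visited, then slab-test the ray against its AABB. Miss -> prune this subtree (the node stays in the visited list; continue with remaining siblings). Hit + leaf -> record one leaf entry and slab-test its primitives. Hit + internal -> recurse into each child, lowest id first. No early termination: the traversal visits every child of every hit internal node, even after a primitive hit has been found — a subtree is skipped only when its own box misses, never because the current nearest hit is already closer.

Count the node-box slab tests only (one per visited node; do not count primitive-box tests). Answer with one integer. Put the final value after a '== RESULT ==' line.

Trace the traversal:
N0 x:[-3,37] y:[10,45] z:[-3,37/2] -> hit [10,37/2], descend [1, 2, 4, 6]
  N1 x:[10,31] y:[10,27] z:[-3,15/2] -> miss, prune
  N2 x:[10,37] y:[35,44] z:[-2,7] -> miss, prune
  N4 x:[-3,22] y:[33,45] z:[13/2,15] -> miss, prune
  N6 x:[8,27] y:[18,29] z:[17/2,37/2] -> hit [18,37/2] leaf, test {P0(miss), P1@t=18, P10(miss)}

Summary -> nodes [0, 1, 2, 4, 6]; box-tests=5; leaf-entries=1; first=P1

== RESULT ==
5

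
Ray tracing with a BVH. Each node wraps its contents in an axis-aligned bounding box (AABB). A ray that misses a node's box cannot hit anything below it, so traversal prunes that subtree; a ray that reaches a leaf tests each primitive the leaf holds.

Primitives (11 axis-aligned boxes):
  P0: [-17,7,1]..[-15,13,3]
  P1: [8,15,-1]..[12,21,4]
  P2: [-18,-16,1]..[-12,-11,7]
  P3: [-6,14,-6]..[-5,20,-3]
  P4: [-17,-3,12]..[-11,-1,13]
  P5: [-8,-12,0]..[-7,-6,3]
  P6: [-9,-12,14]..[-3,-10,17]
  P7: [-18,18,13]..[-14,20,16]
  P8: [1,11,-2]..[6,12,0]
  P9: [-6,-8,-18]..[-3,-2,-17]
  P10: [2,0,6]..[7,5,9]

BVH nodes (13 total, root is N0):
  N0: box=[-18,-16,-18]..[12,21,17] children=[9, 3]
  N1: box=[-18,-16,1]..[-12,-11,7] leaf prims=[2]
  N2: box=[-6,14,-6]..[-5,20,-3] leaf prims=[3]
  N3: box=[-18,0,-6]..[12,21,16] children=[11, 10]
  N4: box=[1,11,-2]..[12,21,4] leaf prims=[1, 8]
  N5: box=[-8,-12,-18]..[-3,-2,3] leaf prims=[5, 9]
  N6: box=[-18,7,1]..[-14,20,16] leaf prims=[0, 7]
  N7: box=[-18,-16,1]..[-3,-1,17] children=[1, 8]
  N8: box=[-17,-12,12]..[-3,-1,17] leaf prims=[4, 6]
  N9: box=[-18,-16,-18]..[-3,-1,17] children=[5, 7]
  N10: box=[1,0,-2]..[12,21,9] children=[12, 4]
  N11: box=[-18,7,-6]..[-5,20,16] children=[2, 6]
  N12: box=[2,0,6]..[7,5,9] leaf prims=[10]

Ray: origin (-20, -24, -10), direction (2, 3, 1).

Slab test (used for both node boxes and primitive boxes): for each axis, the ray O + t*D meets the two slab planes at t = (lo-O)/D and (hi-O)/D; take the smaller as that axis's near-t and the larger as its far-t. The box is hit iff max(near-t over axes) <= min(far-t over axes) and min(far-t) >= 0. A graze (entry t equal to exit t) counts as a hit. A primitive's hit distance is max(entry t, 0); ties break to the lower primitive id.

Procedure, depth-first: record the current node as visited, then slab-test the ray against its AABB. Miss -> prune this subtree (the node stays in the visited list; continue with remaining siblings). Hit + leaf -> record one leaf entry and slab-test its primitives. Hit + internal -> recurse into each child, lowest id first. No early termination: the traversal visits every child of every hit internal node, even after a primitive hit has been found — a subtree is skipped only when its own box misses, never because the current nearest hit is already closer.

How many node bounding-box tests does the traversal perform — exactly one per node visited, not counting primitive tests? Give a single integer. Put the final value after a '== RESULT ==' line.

Walk:
N0 x:[1,16] y:[8/3,15] z:[-8,27] -> hit [8/3,15], descend [3, 9]
  N3 x:[1,16] y:[8,15] z:[4,26] -> hit [8,15], descend [10, 11]
    N10 x:[21/2,16] y:[8,15] z:[8,19] -> hit [21/2,15], descend [4, 12]
      N4 x:[21/2,16] y:[35/3,15] z:[8,14] -> hit [35/3,14] leaf, test {P1@t=14, P8(miss)}
      N12 x:[11,27/2] y:[8,29/3] z:[16,19] -> miss, prune
    N11 x:[1,15/2] y:[31/3,44/3] z:[4,26] -> miss, prune
  N9 x:[1,17/2] y:[8/3,23/3] z:[-8,27] -> hit [8/3,23/3], descend [5, 7]
    N5 x:[6,17/2] y:[4,22/3] z:[-8,13] -> hit [6,22/3] leaf, test {P5(miss), P9(miss)}
    N7 x:[1,17/2] y:[8/3,23/3] z:[11,27] -> miss, prune

Visited [0, 3, 10, 4, 12, 11, 9, 5, 7]. Tests: 9 box, 2 leaf. Nearest: P1.

== RESULT ==
9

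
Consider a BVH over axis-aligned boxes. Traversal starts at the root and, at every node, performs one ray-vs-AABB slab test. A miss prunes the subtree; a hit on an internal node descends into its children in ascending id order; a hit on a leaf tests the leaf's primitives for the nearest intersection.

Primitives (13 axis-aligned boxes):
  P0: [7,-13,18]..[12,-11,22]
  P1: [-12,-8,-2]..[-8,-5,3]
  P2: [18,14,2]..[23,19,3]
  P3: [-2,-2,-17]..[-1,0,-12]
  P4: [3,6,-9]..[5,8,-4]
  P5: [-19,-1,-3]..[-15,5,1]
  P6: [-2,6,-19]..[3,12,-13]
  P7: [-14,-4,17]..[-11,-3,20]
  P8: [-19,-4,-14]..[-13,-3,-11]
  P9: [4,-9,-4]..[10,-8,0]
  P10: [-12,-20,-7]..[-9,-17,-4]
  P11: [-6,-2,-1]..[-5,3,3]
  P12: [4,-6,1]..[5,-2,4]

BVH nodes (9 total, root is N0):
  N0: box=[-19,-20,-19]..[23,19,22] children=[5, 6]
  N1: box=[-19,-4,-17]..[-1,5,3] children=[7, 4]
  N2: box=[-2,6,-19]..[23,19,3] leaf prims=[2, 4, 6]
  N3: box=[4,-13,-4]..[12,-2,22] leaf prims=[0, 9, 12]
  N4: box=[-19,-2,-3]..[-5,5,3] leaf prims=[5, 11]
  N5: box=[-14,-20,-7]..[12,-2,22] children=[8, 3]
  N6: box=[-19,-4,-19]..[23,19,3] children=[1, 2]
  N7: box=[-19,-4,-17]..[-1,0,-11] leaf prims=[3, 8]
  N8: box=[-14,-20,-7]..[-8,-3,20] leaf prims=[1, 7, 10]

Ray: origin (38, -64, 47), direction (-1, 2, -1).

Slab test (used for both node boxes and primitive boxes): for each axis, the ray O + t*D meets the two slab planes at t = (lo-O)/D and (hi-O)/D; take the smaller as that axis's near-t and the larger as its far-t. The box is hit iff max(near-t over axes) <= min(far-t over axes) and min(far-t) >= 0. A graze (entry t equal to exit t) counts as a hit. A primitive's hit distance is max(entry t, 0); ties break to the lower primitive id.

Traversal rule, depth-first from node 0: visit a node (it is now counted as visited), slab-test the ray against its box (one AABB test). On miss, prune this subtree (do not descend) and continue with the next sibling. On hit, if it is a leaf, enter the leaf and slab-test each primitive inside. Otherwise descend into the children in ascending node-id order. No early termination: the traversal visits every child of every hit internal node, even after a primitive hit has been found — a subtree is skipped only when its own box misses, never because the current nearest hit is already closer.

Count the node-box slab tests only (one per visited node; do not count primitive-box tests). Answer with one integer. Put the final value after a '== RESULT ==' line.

Traverse from the root:
N0 x:[15,57] y:[22,83/2] z:[25,66] -> hit [25,83/2], descend [5, 6]
  N5 x:[26,52] y:[22,31] z:[25,54] -> hit [26,31], descend [3, 8]
    N3 x:[26,34] y:[51/2,31] z:[25,51] -> hit [26,31] leaf, test {P0@t=26, P9(miss), P12(miss)}
    N8 x:[46,52] y:[22,61/2] z:[27,54] -> miss, prune
  N6 x:[15,57] y:[30,83/2] z:[44,66] -> miss, prune

order=[0, 5, 3, 8, 6]  |boxes|=5  |leaves|=1  hit=P0

== RESULT ==
5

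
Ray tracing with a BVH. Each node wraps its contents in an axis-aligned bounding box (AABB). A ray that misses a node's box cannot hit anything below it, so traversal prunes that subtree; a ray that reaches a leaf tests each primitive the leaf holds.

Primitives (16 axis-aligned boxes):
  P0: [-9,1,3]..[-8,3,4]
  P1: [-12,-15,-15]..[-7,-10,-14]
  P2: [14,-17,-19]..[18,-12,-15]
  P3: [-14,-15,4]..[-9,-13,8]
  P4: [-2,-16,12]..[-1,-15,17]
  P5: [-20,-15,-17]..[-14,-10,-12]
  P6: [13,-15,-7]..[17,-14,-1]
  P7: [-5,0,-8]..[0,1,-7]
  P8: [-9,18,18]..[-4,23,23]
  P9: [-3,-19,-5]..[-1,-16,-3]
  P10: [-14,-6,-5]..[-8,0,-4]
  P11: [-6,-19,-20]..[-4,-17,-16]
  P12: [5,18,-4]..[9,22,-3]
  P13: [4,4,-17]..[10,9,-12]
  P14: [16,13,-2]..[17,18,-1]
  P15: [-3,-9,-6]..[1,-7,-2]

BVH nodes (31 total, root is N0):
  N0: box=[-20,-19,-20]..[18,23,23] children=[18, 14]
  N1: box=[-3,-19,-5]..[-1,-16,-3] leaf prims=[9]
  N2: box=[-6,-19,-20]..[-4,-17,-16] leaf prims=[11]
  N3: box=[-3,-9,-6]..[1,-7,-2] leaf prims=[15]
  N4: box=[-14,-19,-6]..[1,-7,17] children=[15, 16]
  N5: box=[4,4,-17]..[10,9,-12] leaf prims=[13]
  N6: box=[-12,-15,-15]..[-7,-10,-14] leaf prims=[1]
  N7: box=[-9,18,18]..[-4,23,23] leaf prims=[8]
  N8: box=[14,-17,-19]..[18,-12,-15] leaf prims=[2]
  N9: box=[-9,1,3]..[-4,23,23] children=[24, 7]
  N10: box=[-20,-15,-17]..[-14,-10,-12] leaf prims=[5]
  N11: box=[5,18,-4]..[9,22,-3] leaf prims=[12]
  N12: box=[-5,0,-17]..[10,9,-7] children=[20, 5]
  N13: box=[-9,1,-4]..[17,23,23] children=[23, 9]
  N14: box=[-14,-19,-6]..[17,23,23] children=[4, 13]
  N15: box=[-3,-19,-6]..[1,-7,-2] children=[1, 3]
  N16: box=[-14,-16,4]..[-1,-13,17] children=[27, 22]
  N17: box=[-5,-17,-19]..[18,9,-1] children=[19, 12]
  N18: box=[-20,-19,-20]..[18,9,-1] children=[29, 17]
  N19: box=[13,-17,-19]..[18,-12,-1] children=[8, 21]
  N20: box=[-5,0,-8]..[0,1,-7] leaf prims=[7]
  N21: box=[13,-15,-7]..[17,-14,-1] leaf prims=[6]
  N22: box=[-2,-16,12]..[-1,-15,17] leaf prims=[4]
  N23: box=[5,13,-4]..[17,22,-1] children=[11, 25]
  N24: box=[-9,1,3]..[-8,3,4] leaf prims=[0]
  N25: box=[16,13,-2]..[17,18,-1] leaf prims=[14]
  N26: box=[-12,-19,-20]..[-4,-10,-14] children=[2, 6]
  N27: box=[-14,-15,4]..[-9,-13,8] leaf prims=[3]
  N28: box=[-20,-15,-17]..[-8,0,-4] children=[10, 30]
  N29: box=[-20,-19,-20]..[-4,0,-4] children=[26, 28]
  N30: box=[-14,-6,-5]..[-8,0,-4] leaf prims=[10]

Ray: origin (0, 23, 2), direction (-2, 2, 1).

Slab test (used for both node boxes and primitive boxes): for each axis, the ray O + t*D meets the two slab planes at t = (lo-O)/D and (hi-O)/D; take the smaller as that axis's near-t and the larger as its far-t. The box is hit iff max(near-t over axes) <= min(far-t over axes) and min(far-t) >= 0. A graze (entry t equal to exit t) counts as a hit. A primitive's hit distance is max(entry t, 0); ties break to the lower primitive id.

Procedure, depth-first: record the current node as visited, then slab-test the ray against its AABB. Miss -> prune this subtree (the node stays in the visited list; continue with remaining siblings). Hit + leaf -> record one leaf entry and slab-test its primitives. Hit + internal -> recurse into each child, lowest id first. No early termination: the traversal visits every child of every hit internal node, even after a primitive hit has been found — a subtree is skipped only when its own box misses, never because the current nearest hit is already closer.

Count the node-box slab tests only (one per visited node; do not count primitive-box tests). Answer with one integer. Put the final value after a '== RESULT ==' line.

Walk:
N0 x:[-9,10] y:[-21,0] z:[-22,21] -> hit [-9,0], descend [14, 18]
  N14 x:[-17/2,7] y:[-21,0] z:[-8,21] -> hit [-8,0], descend [4, 13]
    N4 x:[-1/2,7] y:[-21,-15] z:[-8,15] -> miss, prune
    N13 x:[-17/2,9/2] y:[-11,0] z:[-6,21] -> hit [-6,0], descend [9, 23]
      N9 x:[2,9/2] y:[-11,0] z:[1,21] -> miss, prune
      N23 x:[-17/2,-5/2] y:[-5,-1/2] z:[-6,-3] -> miss, prune
  N18 x:[-9,10] y:[-21,-7] z:[-22,-3] -> miss, prune

Visited [0, 14, 4, 13, 9, 23, 18]. Tests: 7 box, 0 leaf. Nearest: miss.

== RESULT ==
7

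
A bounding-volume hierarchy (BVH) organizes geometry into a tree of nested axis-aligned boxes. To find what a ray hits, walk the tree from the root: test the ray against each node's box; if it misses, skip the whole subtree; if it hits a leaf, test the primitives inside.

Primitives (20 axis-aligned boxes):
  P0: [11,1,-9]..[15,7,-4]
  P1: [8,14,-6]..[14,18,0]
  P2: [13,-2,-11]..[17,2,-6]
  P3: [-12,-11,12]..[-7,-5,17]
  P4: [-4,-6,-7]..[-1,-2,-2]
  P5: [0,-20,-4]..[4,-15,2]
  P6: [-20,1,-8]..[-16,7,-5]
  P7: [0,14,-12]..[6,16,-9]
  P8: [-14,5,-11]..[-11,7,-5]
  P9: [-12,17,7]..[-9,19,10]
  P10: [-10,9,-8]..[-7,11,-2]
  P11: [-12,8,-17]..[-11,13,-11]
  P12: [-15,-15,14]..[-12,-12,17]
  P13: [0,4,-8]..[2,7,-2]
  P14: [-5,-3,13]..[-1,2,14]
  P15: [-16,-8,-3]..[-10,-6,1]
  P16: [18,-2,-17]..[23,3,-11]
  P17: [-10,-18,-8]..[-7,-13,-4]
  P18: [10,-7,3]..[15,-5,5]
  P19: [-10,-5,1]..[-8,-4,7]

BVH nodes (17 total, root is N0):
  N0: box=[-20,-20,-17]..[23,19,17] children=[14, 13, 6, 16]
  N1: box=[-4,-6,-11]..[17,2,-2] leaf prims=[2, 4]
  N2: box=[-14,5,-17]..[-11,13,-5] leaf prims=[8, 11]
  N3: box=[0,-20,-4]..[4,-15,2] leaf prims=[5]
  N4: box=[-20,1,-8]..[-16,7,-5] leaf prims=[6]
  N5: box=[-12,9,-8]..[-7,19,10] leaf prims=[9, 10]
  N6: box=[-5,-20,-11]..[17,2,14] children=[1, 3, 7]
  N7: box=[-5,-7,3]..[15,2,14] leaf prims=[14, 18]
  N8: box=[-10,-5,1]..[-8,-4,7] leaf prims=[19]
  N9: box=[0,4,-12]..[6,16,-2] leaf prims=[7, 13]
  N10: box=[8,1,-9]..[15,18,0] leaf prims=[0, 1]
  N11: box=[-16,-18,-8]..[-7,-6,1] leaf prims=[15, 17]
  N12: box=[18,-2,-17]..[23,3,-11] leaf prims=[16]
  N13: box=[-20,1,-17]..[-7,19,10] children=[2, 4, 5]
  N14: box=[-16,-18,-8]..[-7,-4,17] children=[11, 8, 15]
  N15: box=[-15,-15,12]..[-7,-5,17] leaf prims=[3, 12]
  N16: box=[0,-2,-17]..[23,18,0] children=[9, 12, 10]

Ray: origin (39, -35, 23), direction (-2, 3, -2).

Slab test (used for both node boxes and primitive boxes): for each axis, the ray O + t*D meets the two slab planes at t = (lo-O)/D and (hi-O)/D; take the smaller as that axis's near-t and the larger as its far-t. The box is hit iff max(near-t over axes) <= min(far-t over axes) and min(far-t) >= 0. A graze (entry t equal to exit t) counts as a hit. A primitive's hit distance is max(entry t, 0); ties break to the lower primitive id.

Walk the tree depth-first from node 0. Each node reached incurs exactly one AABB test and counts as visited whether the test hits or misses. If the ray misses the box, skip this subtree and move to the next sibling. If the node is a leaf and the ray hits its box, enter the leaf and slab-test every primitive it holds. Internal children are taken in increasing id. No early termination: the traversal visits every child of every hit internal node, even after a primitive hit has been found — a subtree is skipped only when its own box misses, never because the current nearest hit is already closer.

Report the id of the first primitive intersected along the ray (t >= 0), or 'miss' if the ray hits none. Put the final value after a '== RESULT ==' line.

Walk:
N0 x:[8,59/2] y:[5,18] z:[3,20] -> hit [8,18], descend [6, 13, 14, 16]
  N6 x:[11,22] y:[5,37/3] z:[9/2,17] -> hit [11,37/3], descend [1, 3, 7]
    N1 x:[11,43/2] y:[29/3,37/3] z:[25/2,17] -> miss, prune
    N3 x:[35/2,39/2] y:[5,20/3] z:[21/2,27/2] -> miss, prune
    N7 x:[12,22] y:[28/3,37/3] z:[9/2,10] -> miss, prune
  N13 x:[23,59/2] y:[12,18] z:[13/2,20] -> miss, prune
  N14 x:[23,55/2] y:[17/3,31/3] z:[3,31/2] -> miss, prune
  N16 x:[8,39/2] y:[11,53/3] z:[23/2,20] -> hit [23/2,53/3], descend [9, 10, 12]
    N9 x:[33/2,39/2] y:[13,17] z:[25/2,35/2] -> hit [33/2,17] leaf, test {P7@t=33/2, P13(miss)}
    N10 x:[12,31/2] y:[12,53/3] z:[23/2,16] -> hit [12,31/2] leaf, test {P0@t=27/2, P1(miss)}
    N12 x:[8,21/2] y:[11,38/3] z:[17,20] -> miss, prune

order=[0, 6, 1, 3, 7, 13, 14, 16, 9, 10, 12]  |boxes|=11  |leaves|=2  hit=P0

== RESULT ==
0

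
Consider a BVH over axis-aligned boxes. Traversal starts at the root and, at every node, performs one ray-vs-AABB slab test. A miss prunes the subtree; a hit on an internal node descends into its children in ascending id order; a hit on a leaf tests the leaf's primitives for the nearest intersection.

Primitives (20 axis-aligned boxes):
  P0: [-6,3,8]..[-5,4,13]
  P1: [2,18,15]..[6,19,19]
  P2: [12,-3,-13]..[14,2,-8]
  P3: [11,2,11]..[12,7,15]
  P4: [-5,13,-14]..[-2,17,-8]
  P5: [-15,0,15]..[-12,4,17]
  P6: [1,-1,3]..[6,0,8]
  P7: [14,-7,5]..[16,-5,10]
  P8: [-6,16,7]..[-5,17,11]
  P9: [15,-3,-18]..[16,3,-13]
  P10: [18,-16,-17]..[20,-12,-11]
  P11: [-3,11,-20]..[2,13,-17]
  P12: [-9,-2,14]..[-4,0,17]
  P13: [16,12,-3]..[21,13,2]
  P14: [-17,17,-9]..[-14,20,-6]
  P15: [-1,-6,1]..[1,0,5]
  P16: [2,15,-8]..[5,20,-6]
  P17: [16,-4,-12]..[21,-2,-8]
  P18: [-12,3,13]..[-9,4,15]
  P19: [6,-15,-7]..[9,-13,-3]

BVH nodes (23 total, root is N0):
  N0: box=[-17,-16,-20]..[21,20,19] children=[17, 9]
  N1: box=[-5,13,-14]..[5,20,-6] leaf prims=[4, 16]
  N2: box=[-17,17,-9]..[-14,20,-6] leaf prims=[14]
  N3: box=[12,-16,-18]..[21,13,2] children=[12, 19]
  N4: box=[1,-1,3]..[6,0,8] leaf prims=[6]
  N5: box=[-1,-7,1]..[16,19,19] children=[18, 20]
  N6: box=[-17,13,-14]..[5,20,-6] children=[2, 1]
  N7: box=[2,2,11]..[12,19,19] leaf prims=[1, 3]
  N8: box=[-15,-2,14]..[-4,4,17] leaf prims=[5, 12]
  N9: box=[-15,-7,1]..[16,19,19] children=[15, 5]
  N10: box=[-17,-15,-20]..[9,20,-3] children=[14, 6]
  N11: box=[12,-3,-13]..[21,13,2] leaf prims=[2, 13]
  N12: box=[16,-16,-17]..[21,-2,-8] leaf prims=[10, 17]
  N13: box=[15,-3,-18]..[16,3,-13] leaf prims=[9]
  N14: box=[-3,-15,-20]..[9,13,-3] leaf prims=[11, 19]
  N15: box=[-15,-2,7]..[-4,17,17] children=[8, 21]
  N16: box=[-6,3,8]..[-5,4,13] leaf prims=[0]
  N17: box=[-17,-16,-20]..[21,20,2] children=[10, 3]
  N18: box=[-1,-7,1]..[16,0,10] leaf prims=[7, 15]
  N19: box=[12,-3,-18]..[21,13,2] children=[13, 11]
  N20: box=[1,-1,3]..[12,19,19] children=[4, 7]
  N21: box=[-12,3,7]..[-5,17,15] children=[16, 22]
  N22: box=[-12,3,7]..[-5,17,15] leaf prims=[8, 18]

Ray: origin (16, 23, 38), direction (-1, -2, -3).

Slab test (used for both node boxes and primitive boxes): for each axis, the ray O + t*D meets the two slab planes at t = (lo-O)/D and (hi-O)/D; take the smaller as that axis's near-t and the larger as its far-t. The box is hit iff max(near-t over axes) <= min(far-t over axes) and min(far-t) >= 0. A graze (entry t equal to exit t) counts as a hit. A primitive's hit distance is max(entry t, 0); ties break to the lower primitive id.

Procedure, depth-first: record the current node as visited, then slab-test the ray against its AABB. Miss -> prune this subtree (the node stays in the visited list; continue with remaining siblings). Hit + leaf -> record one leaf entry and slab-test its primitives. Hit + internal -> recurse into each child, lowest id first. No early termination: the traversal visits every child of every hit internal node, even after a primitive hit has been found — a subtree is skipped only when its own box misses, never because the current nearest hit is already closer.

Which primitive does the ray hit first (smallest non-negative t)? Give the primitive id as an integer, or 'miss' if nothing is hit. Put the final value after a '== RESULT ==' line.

Traverse from the root:
N0 x:[-5,33] y:[3/2,39/2] z:[19/3,58/3] -> hit [19/3,58/3], descend [9, 17]
  N9 x:[0,31] y:[2,15] z:[19/3,37/3] -> hit [19/3,37/3], descend [5, 15]
    N5 x:[0,17] y:[2,15] z:[19/3,37/3] -> hit [19/3,37/3], descend [18, 20]
      N18 x:[0,17] y:[23/2,15] z:[28/3,37/3] -> hit [23/2,37/3] leaf, test {P7(miss), P15(miss)}
      N20 x:[4,15] y:[2,12] z:[19/3,35/3] -> hit [19/3,35/3], descend [4, 7]
        N4 x:[10,15] y:[23/2,12] z:[10,35/3] -> hit [23/2,35/3] leaf, test {P6@t=23/2}
        N7 x:[4,14] y:[2,21/2] z:[19/3,9] -> hit [19/3,9] leaf, test {P1(miss), P3(miss)}
    N15 x:[20,31] y:[3,25/2] z:[7,31/3] -> miss, prune
  N17 x:[-5,33] y:[3/2,39/2] z:[12,58/3] -> hit [12,58/3], descend [3, 10]
    N3 x:[-5,4] y:[5,39/2] z:[12,56/3] -> miss, prune
    N10 x:[7,33] y:[3/2,19] z:[41/3,58/3] -> hit [41/3,19], descend [6, 14]
      N6 x:[11,33] y:[3/2,5] z:[44/3,52/3] -> miss, prune
      N14 x:[7,19] y:[5,19] z:[41/3,58/3] -> hit [41/3,19] leaf, test {P11(miss), P19(miss)}

Summary -> nodes [0, 9, 5, 18, 20, 4, 7, 15, 17, 3, 10, 6, 14]; box-tests=13; leaf-entries=4; first=P6

== RESULT ==
6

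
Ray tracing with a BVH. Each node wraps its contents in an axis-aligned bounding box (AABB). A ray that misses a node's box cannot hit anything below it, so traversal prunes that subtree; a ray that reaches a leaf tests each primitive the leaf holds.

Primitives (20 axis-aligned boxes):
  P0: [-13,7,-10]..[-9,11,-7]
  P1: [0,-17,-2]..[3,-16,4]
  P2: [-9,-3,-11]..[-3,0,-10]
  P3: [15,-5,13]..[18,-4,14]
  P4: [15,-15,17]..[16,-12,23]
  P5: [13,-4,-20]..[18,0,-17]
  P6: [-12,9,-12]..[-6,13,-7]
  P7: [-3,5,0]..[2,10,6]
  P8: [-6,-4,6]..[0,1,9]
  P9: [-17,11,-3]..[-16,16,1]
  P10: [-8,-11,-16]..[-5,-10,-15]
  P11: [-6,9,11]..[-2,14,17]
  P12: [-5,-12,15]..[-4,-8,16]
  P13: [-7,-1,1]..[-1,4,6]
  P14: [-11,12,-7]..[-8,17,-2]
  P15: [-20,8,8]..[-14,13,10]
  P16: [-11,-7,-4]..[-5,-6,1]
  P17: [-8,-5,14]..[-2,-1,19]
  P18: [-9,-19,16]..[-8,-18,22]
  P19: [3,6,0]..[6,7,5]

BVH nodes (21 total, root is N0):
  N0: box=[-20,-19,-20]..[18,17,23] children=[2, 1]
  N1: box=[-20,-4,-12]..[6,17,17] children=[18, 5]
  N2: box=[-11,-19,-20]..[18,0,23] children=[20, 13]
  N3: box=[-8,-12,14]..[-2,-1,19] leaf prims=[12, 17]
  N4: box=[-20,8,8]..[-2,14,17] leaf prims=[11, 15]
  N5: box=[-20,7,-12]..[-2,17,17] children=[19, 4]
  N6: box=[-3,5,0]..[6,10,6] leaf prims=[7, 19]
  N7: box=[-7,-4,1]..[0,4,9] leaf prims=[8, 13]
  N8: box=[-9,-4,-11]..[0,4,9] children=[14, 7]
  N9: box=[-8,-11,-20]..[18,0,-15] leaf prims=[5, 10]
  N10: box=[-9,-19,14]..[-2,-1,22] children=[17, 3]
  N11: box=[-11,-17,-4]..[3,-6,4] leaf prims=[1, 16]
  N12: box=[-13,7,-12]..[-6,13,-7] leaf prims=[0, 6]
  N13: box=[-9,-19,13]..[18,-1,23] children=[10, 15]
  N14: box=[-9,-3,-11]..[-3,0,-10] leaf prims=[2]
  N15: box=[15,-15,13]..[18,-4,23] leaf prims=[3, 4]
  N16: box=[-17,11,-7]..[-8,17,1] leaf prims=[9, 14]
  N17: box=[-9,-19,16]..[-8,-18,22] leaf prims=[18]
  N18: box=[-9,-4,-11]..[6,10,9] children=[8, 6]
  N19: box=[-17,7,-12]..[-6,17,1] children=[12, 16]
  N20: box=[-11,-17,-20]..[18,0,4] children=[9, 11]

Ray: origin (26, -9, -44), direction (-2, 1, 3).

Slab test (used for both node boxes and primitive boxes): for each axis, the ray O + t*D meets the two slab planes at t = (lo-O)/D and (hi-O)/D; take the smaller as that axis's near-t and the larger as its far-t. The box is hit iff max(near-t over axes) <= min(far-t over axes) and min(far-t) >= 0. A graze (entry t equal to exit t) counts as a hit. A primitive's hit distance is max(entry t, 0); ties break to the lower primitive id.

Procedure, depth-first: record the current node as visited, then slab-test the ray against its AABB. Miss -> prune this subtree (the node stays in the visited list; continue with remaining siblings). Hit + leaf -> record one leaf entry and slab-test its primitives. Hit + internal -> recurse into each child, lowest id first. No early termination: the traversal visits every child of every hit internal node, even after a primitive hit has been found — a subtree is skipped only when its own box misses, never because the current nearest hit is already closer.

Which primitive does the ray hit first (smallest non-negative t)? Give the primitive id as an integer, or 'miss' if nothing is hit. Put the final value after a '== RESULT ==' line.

Trace the traversal:
N0 x:[4,23] y:[-10,26] z:[8,67/3] -> hit [8,67/3], descend [1, 2]
  N1 x:[10,23] y:[5,26] z:[32/3,61/3] -> hit [32/3,61/3], descend [5, 18]
    N5 x:[14,23] y:[16,26] z:[32/3,61/3] -> hit [16,61/3], descend [4, 19]
      N4 x:[14,23] y:[17,23] z:[52/3,61/3] -> hit [52/3,61/3] leaf, test {P11(miss), P15(miss)}
      N19 x:[16,43/2] y:[16,26] z:[32/3,15] -> miss, prune
    N18 x:[10,35/2] y:[5,19] z:[11,53/3] -> hit [11,35/2], descend [6, 8]
      N6 x:[10,29/2] y:[14,19] z:[44/3,50/3] -> miss, prune
      N8 x:[13,35/2] y:[5,13] z:[11,53/3] -> hit [13,13], descend [7, 14]
        N7 x:[13,33/2] y:[5,13] z:[15,53/3] -> miss, prune
        N14 x:[29/2,35/2] y:[6,9] z:[11,34/3] -> miss, prune
  N2 x:[4,37/2] y:[-10,9] z:[8,67/3] -> hit [8,9], descend [13, 20]
    N13 x:[4,35/2] y:[-10,8] z:[19,67/3] -> miss, prune
    N20 x:[4,37/2] y:[-8,9] z:[8,16] -> hit [8,9], descend [9, 11]
      N9 x:[4,17] y:[-2,9] z:[8,29/3] -> hit [8,9] leaf, test {P5(miss), P10(miss)}
      N11 x:[23/2,37/2] y:[-8,3] z:[40/3,16] -> miss, prune

15 AABB tests over nodes [0, 1, 5, 4, 19, 18, 6, 8, 7, 14, 2, 13, 20, 9, 11]; 2 leaves entered; closest miss.

== RESULT ==
miss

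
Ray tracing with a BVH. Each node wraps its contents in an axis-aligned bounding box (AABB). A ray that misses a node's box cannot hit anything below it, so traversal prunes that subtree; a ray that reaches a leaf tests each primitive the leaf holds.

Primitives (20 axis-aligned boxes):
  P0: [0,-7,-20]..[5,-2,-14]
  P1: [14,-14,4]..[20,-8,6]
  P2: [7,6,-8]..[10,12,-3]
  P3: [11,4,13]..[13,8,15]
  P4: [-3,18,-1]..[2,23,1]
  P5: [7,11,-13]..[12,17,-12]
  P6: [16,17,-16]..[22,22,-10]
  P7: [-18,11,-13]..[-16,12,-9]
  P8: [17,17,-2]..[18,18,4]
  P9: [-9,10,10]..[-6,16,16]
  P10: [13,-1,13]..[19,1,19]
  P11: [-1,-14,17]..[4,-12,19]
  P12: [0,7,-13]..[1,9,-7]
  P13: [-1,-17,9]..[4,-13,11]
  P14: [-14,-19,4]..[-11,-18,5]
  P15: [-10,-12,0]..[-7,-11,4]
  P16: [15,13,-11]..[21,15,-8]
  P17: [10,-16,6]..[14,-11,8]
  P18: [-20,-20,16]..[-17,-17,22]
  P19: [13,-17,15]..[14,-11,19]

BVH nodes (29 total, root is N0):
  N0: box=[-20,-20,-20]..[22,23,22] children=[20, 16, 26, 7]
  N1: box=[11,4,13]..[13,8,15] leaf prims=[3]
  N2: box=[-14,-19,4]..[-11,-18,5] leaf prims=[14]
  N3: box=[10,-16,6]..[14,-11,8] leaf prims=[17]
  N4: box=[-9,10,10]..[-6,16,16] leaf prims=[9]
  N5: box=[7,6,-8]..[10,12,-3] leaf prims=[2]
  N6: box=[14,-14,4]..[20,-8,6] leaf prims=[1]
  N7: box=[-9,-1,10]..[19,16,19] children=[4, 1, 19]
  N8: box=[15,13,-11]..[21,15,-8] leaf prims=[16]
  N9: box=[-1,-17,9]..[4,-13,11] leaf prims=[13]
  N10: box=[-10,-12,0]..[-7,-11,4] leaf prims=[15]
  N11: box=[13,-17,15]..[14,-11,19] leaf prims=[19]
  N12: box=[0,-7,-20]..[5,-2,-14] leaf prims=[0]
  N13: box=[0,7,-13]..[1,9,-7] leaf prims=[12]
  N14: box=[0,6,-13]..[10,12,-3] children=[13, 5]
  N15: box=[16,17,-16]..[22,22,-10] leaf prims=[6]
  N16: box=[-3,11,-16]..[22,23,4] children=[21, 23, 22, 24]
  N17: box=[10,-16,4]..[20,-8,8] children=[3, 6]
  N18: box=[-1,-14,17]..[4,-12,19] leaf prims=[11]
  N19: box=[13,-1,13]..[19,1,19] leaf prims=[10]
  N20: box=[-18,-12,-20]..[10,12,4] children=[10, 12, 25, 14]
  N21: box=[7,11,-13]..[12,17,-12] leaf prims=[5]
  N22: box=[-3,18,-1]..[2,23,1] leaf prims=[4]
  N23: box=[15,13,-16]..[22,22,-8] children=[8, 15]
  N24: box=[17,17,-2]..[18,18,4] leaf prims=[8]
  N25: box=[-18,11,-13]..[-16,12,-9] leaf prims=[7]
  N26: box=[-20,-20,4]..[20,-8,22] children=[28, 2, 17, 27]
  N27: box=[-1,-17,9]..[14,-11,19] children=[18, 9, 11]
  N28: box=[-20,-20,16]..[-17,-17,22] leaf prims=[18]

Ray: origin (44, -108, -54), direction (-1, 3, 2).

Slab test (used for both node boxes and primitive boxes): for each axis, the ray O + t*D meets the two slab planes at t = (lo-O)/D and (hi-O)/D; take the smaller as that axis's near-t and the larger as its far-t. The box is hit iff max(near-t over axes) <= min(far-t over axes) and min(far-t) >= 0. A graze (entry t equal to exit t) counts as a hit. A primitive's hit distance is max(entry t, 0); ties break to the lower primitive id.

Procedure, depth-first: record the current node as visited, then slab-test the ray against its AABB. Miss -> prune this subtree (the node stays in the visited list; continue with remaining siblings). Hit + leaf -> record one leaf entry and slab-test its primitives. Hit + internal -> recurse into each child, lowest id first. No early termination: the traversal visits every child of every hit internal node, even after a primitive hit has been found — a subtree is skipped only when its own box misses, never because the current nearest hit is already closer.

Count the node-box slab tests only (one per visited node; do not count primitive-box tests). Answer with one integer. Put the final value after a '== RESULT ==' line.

Traverse from the root:
N0 x:[22,64] y:[88/3,131/3] z:[17,38] -> hit [88/3,38], descend [7, 16, 20, 26]
  N7 x:[25,53] y:[107/3,124/3] z:[32,73/2] -> hit [107/3,73/2], descend [1, 4, 19]
    N1 x:[31,33] y:[112/3,116/3] z:[67/2,69/2] -> miss, prune
    N4 x:[50,53] y:[118/3,124/3] z:[32,35] -> miss, prune
    N19 x:[25,31] y:[107/3,109/3] z:[67/2,73/2] -> miss, prune
  N16 x:[22,47] y:[119/3,131/3] z:[19,29] -> miss, prune
  N20 x:[34,62] y:[32,40] z:[17,29] -> miss, prune
  N26 x:[24,64] y:[88/3,100/3] z:[29,38] -> hit [88/3,100/3], descend [2, 17, 27, 28]
    N2 x:[55,58] y:[89/3,30] z:[29,59/2] -> miss, prune
    N17 x:[24,34] y:[92/3,100/3] z:[29,31] -> hit [92/3,31], descend [3, 6]
      N3 x:[30,34] y:[92/3,97/3] z:[30,31] -> hit [92/3,31] leaf, test {P17@t=92/3}
      N6 x:[24,30] y:[94/3,100/3] z:[29,30] -> miss, prune
    N27 x:[30,45] y:[91/3,97/3] z:[63/2,73/2] -> hit [63/2,97/3], descend [9, 11, 18]
      N9 x:[40,45] y:[91/3,95/3] z:[63/2,65/2] -> miss, prune
      N11 x:[30,31] y:[91/3,97/3] z:[69/2,73/2] -> miss, prune
      N18 x:[40,45] y:[94/3,32] z:[71/2,73/2] -> miss, prune
    N28 x:[61,64] y:[88/3,91/3] z:[35,38] -> miss, prune

Summary -> nodes [0, 7, 1, 4, 19, 16, 20, 26, 2, 17, 3, 6, 27, 9, 11, 18, 28]; box-tests=17; leaf-entries=1; first=P17

== RESULT ==
17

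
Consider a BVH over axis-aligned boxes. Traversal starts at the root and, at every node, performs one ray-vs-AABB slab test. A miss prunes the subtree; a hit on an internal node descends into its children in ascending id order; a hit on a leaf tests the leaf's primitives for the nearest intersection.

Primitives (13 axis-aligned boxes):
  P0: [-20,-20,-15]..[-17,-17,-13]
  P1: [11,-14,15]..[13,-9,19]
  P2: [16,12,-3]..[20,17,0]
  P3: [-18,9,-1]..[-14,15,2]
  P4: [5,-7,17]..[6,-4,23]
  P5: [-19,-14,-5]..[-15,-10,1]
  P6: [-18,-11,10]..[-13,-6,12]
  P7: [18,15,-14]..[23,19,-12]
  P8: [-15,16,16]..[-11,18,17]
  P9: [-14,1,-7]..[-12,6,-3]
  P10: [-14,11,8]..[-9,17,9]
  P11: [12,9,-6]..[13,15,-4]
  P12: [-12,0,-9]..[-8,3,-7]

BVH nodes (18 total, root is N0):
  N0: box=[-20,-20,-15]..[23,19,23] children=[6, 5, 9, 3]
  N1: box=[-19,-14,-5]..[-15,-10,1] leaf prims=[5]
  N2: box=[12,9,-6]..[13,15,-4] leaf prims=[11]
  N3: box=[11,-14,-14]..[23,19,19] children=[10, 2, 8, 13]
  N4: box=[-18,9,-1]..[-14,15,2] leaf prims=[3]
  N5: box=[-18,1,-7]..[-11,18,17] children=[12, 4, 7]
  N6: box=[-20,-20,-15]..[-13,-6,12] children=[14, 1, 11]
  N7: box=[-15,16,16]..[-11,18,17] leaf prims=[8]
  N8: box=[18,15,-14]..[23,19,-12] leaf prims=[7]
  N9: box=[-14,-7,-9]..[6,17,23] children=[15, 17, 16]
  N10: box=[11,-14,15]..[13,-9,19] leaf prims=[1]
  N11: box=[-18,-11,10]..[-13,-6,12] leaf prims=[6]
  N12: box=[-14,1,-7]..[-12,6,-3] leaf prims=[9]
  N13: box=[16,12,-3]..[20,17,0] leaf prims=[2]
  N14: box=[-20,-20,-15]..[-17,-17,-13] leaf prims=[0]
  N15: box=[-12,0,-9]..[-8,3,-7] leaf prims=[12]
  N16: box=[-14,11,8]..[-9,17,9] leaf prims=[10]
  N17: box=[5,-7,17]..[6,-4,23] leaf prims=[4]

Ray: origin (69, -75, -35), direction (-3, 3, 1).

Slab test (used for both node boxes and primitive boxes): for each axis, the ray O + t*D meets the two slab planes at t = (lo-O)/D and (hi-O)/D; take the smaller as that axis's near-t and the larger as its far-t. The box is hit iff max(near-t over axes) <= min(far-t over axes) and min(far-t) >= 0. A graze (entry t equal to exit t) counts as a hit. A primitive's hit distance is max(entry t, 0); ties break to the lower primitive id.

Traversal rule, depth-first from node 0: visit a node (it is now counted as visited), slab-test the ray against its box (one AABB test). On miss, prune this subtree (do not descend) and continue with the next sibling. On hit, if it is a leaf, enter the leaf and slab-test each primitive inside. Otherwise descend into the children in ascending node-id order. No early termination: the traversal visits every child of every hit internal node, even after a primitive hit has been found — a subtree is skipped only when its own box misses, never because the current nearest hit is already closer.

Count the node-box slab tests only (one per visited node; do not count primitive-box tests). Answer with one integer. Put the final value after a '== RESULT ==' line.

Trace the traversal:
N0 x:[46/3,89/3] y:[55/3,94/3] z:[20,58] -> hit [20,89/3], descend [3, 5, 6, 9]
  N3 x:[46/3,58/3] y:[61/3,94/3] z:[21,54] -> miss, prune
  N5 x:[80/3,29] y:[76/3,31] z:[28,52] -> hit [28,29], descend [4, 7, 12]
    N4 x:[83/3,29] y:[28,30] z:[34,37] -> miss, prune
    N7 x:[80/3,28] y:[91/3,31] z:[51,52] -> miss, prune
    N12 x:[27,83/3] y:[76/3,27] z:[28,32] -> miss, prune
  N6 x:[82/3,89/3] y:[55/3,23] z:[20,47] -> miss, prune
  N9 x:[21,83/3] y:[68/3,92/3] z:[26,58] -> hit [26,83/3], descend [15, 16, 17]
    N15 x:[77/3,27] y:[25,26] z:[26,28] -> hit [26,26] leaf, test {P12@t=26}
    N16 x:[26,83/3] y:[86/3,92/3] z:[43,44] -> miss, prune
    N17 x:[21,64/3] y:[68/3,71/3] z:[52,58] -> miss, prune

Visited [0, 3, 5, 4, 7, 12, 6, 9, 15, 16, 17]. Tests: 11 box, 1 leaf. Nearest: P12.

== RESULT ==
11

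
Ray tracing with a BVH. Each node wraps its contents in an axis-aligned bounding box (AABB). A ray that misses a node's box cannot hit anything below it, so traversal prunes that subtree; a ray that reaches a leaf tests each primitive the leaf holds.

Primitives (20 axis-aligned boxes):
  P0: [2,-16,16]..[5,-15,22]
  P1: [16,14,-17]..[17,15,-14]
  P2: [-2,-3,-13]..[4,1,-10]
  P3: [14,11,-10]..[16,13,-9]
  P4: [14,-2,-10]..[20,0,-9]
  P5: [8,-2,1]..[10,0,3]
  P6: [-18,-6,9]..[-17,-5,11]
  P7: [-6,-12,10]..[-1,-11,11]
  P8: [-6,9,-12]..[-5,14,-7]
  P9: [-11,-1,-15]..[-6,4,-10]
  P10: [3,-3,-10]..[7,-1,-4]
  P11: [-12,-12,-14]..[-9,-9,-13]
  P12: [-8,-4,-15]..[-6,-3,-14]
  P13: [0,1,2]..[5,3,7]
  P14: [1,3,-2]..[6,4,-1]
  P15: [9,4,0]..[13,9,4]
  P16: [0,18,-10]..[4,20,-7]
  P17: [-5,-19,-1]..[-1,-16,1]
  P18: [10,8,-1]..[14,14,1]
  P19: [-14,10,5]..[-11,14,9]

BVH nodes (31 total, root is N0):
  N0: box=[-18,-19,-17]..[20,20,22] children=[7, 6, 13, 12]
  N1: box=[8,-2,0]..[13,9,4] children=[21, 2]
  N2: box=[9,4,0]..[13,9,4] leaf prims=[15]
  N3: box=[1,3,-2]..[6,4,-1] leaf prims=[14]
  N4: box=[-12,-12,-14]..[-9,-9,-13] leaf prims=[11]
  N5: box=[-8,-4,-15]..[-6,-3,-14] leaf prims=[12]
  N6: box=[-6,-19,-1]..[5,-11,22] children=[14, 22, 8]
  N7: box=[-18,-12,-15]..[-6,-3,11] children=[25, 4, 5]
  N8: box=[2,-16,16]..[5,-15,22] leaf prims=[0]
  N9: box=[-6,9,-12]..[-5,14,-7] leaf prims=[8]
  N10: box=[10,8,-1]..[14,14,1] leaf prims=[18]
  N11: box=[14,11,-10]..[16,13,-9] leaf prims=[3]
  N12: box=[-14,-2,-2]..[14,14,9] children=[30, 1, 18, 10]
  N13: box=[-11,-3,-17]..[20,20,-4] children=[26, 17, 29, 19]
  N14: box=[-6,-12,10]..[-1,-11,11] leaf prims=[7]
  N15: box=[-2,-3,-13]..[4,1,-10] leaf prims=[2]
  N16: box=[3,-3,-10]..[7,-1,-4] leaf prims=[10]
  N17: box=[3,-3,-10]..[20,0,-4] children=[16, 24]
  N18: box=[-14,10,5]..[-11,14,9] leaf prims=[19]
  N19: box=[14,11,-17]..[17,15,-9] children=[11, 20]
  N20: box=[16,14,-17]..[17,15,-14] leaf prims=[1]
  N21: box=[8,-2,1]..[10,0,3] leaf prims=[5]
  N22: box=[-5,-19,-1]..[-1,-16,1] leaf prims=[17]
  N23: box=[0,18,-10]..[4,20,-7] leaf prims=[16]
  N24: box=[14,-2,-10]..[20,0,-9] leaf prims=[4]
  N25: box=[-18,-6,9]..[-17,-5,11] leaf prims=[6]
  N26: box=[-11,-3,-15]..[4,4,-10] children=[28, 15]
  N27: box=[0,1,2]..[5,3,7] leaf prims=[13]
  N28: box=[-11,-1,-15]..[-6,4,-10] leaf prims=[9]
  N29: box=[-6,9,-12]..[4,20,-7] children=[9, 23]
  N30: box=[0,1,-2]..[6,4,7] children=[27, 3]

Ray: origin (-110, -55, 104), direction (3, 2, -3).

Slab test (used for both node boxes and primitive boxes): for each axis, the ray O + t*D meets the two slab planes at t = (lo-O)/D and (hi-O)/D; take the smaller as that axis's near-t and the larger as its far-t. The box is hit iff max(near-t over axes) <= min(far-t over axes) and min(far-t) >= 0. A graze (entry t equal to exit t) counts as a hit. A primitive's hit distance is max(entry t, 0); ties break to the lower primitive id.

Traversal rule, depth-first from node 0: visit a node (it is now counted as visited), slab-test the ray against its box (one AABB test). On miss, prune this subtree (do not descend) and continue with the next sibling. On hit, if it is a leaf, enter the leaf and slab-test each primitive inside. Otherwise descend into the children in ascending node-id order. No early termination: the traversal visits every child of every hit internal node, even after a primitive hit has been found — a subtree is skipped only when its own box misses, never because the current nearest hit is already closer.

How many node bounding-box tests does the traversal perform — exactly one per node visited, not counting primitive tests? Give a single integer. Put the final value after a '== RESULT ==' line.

Traverse from the root:
N0 x:[92/3,130/3] y:[18,75/2] z:[82/3,121/3] -> hit [92/3,75/2], descend [6, 7, 12, 13]
  N6 x:[104/3,115/3] y:[18,22] z:[82/3,35] -> miss, prune
  N7 x:[92/3,104/3] y:[43/2,26] z:[31,119/3] -> miss, prune
  N12 x:[32,124/3] y:[53/2,69/2] z:[95/3,106/3] -> hit [32,69/2], descend [1, 10, 18, 30]
    N1 x:[118/3,41] y:[53/2,32] z:[100/3,104/3] -> miss, prune
    N10 x:[40,124/3] y:[63/2,69/2] z:[103/3,35] -> miss, prune
    N18 x:[32,33] y:[65/2,69/2] z:[95/3,33] -> hit [65/2,33] leaf, test {P19@t=65/2}
    N30 x:[110/3,116/3] y:[28,59/2] z:[97/3,106/3] -> miss, prune
  N13 x:[33,130/3] y:[26,75/2] z:[36,121/3] -> hit [36,75/2], descend [17, 19, 26, 29]
    N17 x:[113/3,130/3] y:[26,55/2] z:[36,38] -> miss, prune
    N19 x:[124/3,127/3] y:[33,35] z:[113/3,121/3] -> miss, prune
    N26 x:[33,38] y:[26,59/2] z:[38,119/3] -> miss, prune
    N29 x:[104/3,38] y:[32,75/2] z:[37,116/3] -> hit [37,75/2], descend [9, 23]
      N9 x:[104/3,35] y:[32,69/2] z:[37,116/3] -> miss, prune
      N23 x:[110/3,38] y:[73/2,75/2] z:[37,38] -> hit [37,75/2] leaf, test {P16@t=37}

15 AABB tests over nodes [0, 6, 7, 12, 1, 10, 18, 30, 13, 17, 19, 26, 29, 9, 23]; 2 leaves entered; closest P19.

== RESULT ==
15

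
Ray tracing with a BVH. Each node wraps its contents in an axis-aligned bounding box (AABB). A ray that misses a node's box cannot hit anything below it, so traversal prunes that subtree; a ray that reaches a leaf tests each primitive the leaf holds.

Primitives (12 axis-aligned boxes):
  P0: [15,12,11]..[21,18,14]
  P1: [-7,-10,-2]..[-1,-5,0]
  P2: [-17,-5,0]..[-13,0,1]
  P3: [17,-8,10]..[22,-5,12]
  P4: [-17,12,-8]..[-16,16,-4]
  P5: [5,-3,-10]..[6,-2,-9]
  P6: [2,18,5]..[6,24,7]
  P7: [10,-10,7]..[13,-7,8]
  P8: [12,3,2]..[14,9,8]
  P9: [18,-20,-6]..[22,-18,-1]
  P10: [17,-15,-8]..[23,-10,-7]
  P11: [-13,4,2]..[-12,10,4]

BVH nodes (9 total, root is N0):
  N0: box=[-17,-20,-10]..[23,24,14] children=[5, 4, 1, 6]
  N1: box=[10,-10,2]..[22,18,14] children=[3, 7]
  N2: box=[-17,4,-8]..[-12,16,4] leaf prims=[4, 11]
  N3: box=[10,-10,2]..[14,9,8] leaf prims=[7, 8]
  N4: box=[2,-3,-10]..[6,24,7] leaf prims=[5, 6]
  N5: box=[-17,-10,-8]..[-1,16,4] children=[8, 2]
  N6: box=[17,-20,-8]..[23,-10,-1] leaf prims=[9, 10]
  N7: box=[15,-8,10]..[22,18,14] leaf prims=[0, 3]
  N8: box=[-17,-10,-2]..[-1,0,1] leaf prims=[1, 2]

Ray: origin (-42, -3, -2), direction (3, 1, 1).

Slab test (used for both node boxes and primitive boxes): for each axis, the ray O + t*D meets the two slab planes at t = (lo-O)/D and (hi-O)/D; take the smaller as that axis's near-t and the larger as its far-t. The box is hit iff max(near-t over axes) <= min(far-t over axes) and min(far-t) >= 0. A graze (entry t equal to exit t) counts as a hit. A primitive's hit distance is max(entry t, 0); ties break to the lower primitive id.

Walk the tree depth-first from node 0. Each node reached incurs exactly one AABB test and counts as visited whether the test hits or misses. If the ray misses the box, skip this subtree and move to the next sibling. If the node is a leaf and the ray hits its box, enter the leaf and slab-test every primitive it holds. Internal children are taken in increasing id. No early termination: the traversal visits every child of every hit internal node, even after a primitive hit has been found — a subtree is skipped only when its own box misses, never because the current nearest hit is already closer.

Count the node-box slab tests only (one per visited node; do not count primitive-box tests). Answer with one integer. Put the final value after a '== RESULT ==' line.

Trace the traversal:
N0 x:[25/3,65/3] y:[-17,27] z:[-8,16] -> hit [25/3,16], descend [1, 4, 5, 6]
  N1 x:[52/3,64/3] y:[-7,21] z:[4,16] -> miss, prune
  N4 x:[44/3,16] y:[0,27] z:[-8,9] -> miss, prune
  N5 x:[25/3,41/3] y:[-7,19] z:[-6,6] -> miss, prune
  N6 x:[59/3,65/3] y:[-17,-7] z:[-6,1] -> miss, prune

Summary -> nodes [0, 1, 4, 5, 6]; box-tests=5; leaf-entries=0; first=miss

== RESULT ==
5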